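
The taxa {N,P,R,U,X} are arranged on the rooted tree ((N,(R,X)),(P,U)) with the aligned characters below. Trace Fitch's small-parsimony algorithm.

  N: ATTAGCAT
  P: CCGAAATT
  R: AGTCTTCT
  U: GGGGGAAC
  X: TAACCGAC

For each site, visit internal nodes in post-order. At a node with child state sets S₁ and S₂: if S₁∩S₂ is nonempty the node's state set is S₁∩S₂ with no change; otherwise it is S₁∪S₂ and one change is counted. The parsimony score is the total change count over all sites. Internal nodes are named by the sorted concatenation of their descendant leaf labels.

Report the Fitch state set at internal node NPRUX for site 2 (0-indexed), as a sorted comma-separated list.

site 0, node RX: R={A} ∪ X={T} → {A,T} (+1)
site 0, node NRX: N={A} ∩ RX={A,T} → {A} (+0)
site 0, node PU: P={C} ∪ U={G} → {C,G} (+1)
site 0, node NPRUX: NRX={A} ∪ PU={C,G} → {A,C,G} (+1)
site 1, node RX: R={G} ∪ X={A} → {A,G} (+1)
site 1, node NRX: N={T} ∪ RX={A,G} → {A,G,T} (+1)
site 1, node PU: P={C} ∪ U={G} → {C,G} (+1)
site 1, node NPRUX: NRX={A,G,T} ∩ PU={C,G} → {G} (+0)
site 2, node RX: R={T} ∪ X={A} → {A,T} (+1)
site 2, node NRX: N={T} ∩ RX={A,T} → {T} (+0)
site 2, node PU: P={G} ∩ U={G} → {G} (+0)
site 2, node NPRUX: NRX={T} ∪ PU={G} → {G,T} (+1)
site 3, node RX: R={C} ∩ X={C} → {C} (+0)
site 3, node NRX: N={A} ∪ RX={C} → {A,C} (+1)
site 3, node PU: P={A} ∪ U={G} → {A,G} (+1)
site 3, node NPRUX: NRX={A,C} ∩ PU={A,G} → {A} (+0)
site 4, node RX: R={T} ∪ X={C} → {C,T} (+1)
site 4, node NRX: N={G} ∪ RX={C,T} → {C,G,T} (+1)
site 4, node PU: P={A} ∪ U={G} → {A,G} (+1)
site 4, node NPRUX: NRX={C,G,T} ∩ PU={A,G} → {G} (+0)
site 5, node RX: R={T} ∪ X={G} → {G,T} (+1)
site 5, node NRX: N={C} ∪ RX={G,T} → {C,G,T} (+1)
site 5, node PU: P={A} ∩ U={A} → {A} (+0)
site 5, node NPRUX: NRX={C,G,T} ∪ PU={A} → {A,C,G,T} (+1)
site 6, node RX: R={C} ∪ X={A} → {A,C} (+1)
site 6, node NRX: N={A} ∩ RX={A,C} → {A} (+0)
site 6, node PU: P={T} ∪ U={A} → {A,T} (+1)
site 6, node NPRUX: NRX={A} ∩ PU={A,T} → {A} (+0)
site 7, node RX: R={T} ∪ X={C} → {C,T} (+1)
site 7, node NRX: N={T} ∩ RX={C,T} → {T} (+0)
site 7, node PU: P={T} ∪ U={C} → {C,T} (+1)
site 7, node NPRUX: NRX={T} ∩ PU={C,T} → {T} (+0)
per-site changes: [3, 3, 2, 2, 3, 3, 2, 2]; total = 20

G,T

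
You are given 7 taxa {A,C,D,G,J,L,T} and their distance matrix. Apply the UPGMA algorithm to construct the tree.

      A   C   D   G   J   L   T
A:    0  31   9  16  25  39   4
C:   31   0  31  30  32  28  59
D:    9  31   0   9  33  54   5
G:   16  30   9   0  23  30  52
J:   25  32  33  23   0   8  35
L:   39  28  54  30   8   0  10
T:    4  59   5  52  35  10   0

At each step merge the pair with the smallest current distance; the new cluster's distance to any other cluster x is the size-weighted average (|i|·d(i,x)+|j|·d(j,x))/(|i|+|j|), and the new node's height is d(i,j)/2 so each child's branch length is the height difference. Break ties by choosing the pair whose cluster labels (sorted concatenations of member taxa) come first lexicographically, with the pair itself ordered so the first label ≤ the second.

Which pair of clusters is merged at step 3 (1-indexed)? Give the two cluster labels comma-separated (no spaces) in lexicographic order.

iteration 1: select A,T (d=4); attach at lengths (2, 2); label the merged cluster AT
  updated: d(AT,C)=45, d(AT,D)=7, d(AT,G)=34, d(AT,J)=30, d(AT,L)=49/2
iteration 2: select AT,D (d=7); attach at lengths (3/2, 7/2); label the merged cluster ADT
  updated: d(ADT,C)=121/3, d(ADT,G)=77/3, d(ADT,J)=31, d(ADT,L)=103/3
iteration 3: select J,L (d=8); attach at lengths (4, 4); label the merged cluster JL
  updated: d(ADT,JL)=98/3, d(C,JL)=30, d(G,JL)=53/2
iteration 4: select ADT,G (d=77/3); attach at lengths (28/3, 77/6); label the merged cluster ADGT
  updated: d(ADGT,C)=151/4, d(ADGT,JL)=249/8
iteration 5: select C,JL (d=30); attach at lengths (15, 11); label the merged cluster CJL
  updated: d(ADGT,CJL)=100/3
iteration 6: select ADGT,CJL (d=100/3); attach at lengths (23/6, 5/3); label the merged cluster ACDGJLT
final tree: ((((A:2,T:2):3/2,D:7/2):28/3,G:77/6):23/6,(C:15,(J:4,L:4):11):5/3)
total length: 212/3

J,L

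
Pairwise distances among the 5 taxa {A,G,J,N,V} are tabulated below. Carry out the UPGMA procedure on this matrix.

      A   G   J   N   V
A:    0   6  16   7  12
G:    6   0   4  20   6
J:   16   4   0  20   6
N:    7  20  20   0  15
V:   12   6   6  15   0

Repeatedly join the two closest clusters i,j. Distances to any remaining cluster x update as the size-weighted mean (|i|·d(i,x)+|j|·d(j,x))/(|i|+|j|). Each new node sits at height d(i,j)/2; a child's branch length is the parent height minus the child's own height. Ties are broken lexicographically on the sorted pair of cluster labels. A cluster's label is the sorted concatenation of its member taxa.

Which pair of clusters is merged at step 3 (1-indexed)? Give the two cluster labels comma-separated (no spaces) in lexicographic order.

A,N

iteration 1: select G,J (d=4); attach at lengths (2, 2); label the merged cluster GJ
  updated: d(A,GJ)=11, d(GJ,N)=20, d(GJ,V)=6
iteration 2: select GJ,V (d=6); attach at lengths (1, 3); label the merged cluster GJV
  updated: d(A,GJV)=34/3, d(GJV,N)=55/3
iteration 3: select A,N (d=7); attach at lengths (7/2, 7/2); label the merged cluster AN
  updated: d(AN,GJV)=89/6
iteration 4: select AN,GJV (d=89/6); attach at lengths (47/12, 53/12); label the merged cluster AGJNV
final tree: ((A:7/2,N:7/2):47/12,((G:2,J:2):1,V:3):53/12)
total length: 70/3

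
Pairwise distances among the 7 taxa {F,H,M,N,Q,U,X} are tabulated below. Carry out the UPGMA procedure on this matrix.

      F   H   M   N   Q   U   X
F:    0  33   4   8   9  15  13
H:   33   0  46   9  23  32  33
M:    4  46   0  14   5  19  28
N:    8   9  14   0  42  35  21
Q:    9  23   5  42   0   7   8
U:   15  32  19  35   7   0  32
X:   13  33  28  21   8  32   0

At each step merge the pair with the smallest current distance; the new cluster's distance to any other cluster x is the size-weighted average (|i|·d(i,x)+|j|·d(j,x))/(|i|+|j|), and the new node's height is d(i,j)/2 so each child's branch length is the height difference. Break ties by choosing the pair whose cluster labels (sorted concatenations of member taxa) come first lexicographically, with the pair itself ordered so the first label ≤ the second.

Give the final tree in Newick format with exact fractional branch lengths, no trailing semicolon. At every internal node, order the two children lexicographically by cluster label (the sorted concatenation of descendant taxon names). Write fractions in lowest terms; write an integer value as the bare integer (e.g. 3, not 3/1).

iteration 1: select F,M (d=4); attach at lengths (2, 2); label the merged cluster FM
  updated: d(FM,H)=79/2, d(FM,N)=11, d(FM,Q)=7, d(FM,U)=17, d(FM,X)=41/2
iteration 2: select FM,Q (d=7); attach at lengths (3/2, 7/2); label the merged cluster FMQ
  updated: d(FMQ,H)=34, d(FMQ,N)=64/3, d(FMQ,U)=41/3, d(FMQ,X)=49/3
iteration 3: select H,N (d=9); attach at lengths (9/2, 9/2); label the merged cluster HN
  updated: d(FMQ,HN)=83/3, d(HN,U)=67/2, d(HN,X)=27
iteration 4: select FMQ,U (d=41/3); attach at lengths (10/3, 41/6); label the merged cluster FMQU
  updated: d(FMQU,HN)=233/8, d(FMQU,X)=81/4
iteration 5: select FMQU,X (d=81/4); attach at lengths (79/24, 81/8); label the merged cluster FMQUX
  updated: d(FMQUX,HN)=287/10
iteration 6: select FMQUX,HN (d=287/10); attach at lengths (169/40, 197/20); label the merged cluster FHMNQUX
final tree: (((((F:2,M:2):3/2,Q:7/2):10/3,U:41/6):79/24,X:81/8):169/40,(H:9/2,N:9/2):197/20)
total length: 6679/120

(((((F:2,M:2):3/2,Q:7/2):10/3,U:41/6):79/24,X:81/8):169/40,(H:9/2,N:9/2):197/20)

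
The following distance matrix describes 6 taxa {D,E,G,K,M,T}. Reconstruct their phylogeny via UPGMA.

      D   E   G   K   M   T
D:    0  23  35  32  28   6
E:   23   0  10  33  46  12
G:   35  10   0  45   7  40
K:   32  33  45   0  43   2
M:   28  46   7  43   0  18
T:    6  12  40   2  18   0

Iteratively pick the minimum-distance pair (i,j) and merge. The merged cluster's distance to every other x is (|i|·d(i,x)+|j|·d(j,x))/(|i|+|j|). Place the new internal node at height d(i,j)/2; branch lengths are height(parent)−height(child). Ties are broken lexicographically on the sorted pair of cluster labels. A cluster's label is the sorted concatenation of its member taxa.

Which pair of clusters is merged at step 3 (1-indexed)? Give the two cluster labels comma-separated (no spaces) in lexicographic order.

D,KT

1. join K+T (d=2) ⇒ KT; edges |K|=1, |T|=1
  updated: d(D,KT)=19, d(E,KT)=45/2, d(G,KT)=85/2, d(KT,M)=61/2
2. join G+M (d=7) ⇒ GM; edges |G|=7/2, |M|=7/2
  updated: d(D,GM)=63/2, d(E,GM)=28, d(GM,KT)=73/2
3. join D+KT (d=19) ⇒ DKT; edges |D|=19/2, |KT|=17/2
  updated: d(DKT,E)=68/3, d(DKT,GM)=209/6
4. join DKT+E (d=68/3) ⇒ DEKT; edges |DKT|=11/6, |E|=34/3
  updated: d(DEKT,GM)=265/8
5. join DEKT+GM (d=265/8) ⇒ DEGKMT; edges |DEKT|=251/48, |GM|=209/16
final tree: (((D:19/2,(K:1,T:1):17/2):11/6,E:34/3):251/48,(G:7/2,M:7/2):209/16)
total length: 1403/24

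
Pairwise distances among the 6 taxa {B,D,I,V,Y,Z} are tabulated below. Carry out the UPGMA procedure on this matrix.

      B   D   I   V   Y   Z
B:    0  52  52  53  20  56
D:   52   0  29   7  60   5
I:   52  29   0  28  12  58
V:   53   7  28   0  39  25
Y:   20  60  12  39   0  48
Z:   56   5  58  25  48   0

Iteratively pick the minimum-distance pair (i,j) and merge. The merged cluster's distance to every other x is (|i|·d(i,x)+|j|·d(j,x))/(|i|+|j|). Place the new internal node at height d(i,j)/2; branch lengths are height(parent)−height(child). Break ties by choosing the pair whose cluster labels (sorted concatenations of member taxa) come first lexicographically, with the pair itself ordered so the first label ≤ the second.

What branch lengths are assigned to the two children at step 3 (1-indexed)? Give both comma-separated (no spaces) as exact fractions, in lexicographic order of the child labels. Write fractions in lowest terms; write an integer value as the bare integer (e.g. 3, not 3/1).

11/2,8

1. join D+Z (d=5) ⇒ DZ; edges |D|=5/2, |Z|=5/2
  updated: d(B,DZ)=54, d(DZ,I)=87/2, d(DZ,V)=16, d(DZ,Y)=54
2. join I+Y (d=12) ⇒ IY; edges |I|=6, |Y|=6
  updated: d(B,IY)=36, d(DZ,IY)=195/4, d(IY,V)=67/2
3. join DZ+V (d=16) ⇒ DVZ; edges |DZ|=11/2, |V|=8
  updated: d(B,DVZ)=161/3, d(DVZ,IY)=131/3
4. join B+IY (d=36) ⇒ BIY; edges |B|=18, |IY|=12
  updated: d(BIY,DVZ)=47
5. join BIY+DVZ (d=47) ⇒ BDIVYZ; edges |BIY|=11/2, |DVZ|=31/2
final tree: ((B:18,(I:6,Y:6):12):11/2,((D:5/2,Z:5/2):11/2,V:8):31/2)
total length: 163/2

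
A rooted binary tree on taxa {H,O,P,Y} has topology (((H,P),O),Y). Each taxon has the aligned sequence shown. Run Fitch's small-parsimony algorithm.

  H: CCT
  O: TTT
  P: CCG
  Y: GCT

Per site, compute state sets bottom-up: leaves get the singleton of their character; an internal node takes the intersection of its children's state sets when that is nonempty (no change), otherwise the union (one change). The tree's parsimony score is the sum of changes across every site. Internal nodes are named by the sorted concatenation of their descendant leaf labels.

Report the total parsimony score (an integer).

[col 0] HP: children H:{C}, P:{C} ∩→ {C}; cost 0
[col 0] HOP: children HP:{C}, O:{T} ∪→ {C,T}; cost 1
[col 0] HOPY: children HOP:{C,T}, Y:{G} ∪→ {C,G,T}; cost 1
[col 1] HP: children H:{C}, P:{C} ∩→ {C}; cost 0
[col 1] HOP: children HP:{C}, O:{T} ∪→ {C,T}; cost 1
[col 1] HOPY: children HOP:{C,T}, Y:{C} ∩→ {C}; cost 0
[col 2] HP: children H:{T}, P:{G} ∪→ {G,T}; cost 1
[col 2] HOP: children HP:{G,T}, O:{T} ∩→ {T}; cost 0
[col 2] HOPY: children HOP:{T}, Y:{T} ∩→ {T}; cost 0
per-site changes: [2, 1, 1]; total = 4

4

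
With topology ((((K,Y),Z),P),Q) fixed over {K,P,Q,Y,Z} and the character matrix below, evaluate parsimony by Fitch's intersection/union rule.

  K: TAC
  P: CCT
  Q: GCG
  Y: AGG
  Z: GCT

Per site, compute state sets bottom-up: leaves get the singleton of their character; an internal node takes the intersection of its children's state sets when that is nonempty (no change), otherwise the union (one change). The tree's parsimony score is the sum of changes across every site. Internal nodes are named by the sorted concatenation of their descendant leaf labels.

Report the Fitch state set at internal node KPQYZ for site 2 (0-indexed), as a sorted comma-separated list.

G,T

KY@0: {T} ∪ {A} = {A,T} (union, +1)
KYZ@0: {A,T} ∪ {G} = {A,G,T} (union, +1)
KPYZ@0: {A,G,T} ∪ {C} = {A,C,G,T} (union, +1)
KPQYZ@0: {A,C,G,T} ∩ {G} = {G} (intersection, +0)
KY@1: {A} ∪ {G} = {A,G} (union, +1)
KYZ@1: {A,G} ∪ {C} = {A,C,G} (union, +1)
KPYZ@1: {A,C,G} ∩ {C} = {C} (intersection, +0)
KPQYZ@1: {C} ∩ {C} = {C} (intersection, +0)
KY@2: {C} ∪ {G} = {C,G} (union, +1)
KYZ@2: {C,G} ∪ {T} = {C,G,T} (union, +1)
KPYZ@2: {C,G,T} ∩ {T} = {T} (intersection, +0)
KPQYZ@2: {T} ∪ {G} = {G,T} (union, +1)
per-site changes: [3, 2, 3]; total = 8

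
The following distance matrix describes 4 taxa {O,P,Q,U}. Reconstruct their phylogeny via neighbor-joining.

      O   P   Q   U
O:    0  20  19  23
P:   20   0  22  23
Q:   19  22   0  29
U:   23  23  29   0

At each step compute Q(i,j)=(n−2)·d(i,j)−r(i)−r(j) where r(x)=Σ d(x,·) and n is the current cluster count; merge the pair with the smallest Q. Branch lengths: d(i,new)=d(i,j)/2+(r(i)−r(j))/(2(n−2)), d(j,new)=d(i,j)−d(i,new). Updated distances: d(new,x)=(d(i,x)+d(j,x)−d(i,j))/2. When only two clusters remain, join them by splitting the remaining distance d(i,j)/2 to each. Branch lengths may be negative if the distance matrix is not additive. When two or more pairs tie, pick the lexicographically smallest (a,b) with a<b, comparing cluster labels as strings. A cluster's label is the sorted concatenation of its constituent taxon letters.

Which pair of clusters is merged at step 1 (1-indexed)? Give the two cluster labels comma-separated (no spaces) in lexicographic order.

iteration 1: select O,Q (d=19, Q=-94); attach at lengths (15/2, 23/2); label the merged cluster OQ
  updated: d(OQ,P)=23/2, d(OQ,U)=33/2
iteration 2: select OQ,P (d=23/2, Q=-51); attach at lengths (5/2, 9); label the merged cluster OPQ
  updated: d(OPQ,U)=14
iteration 3: select OPQ,U (d=14); attach at lengths (7, 7); label the merged cluster OPQU
final tree: (((O:15/2,Q:23/2):5/2,P:9):7,U:7)
total length: 89/2

O,Q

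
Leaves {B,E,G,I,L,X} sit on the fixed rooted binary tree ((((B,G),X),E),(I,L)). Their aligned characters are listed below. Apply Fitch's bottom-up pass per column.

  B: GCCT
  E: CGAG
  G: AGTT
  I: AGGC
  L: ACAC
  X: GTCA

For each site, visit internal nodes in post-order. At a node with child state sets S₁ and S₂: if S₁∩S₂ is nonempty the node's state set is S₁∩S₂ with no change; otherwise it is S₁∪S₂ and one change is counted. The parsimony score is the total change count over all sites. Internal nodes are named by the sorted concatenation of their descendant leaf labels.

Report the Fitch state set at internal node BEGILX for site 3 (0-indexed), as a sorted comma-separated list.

site 0, node BG: B={G} ∪ G={A} → {A,G} (+1)
site 0, node BGX: BG={A,G} ∩ X={G} → {G} (+0)
site 0, node BEGX: BGX={G} ∪ E={C} → {C,G} (+1)
site 0, node IL: I={A} ∩ L={A} → {A} (+0)
site 0, node BEGILX: BEGX={C,G} ∪ IL={A} → {A,C,G} (+1)
site 1, node BG: B={C} ∪ G={G} → {C,G} (+1)
site 1, node BGX: BG={C,G} ∪ X={T} → {C,G,T} (+1)
site 1, node BEGX: BGX={C,G,T} ∩ E={G} → {G} (+0)
site 1, node IL: I={G} ∪ L={C} → {C,G} (+1)
site 1, node BEGILX: BEGX={G} ∩ IL={C,G} → {G} (+0)
site 2, node BG: B={C} ∪ G={T} → {C,T} (+1)
site 2, node BGX: BG={C,T} ∩ X={C} → {C} (+0)
site 2, node BEGX: BGX={C} ∪ E={A} → {A,C} (+1)
site 2, node IL: I={G} ∪ L={A} → {A,G} (+1)
site 2, node BEGILX: BEGX={A,C} ∩ IL={A,G} → {A} (+0)
site 3, node BG: B={T} ∩ G={T} → {T} (+0)
site 3, node BGX: BG={T} ∪ X={A} → {A,T} (+1)
site 3, node BEGX: BGX={A,T} ∪ E={G} → {A,G,T} (+1)
site 3, node IL: I={C} ∩ L={C} → {C} (+0)
site 3, node BEGILX: BEGX={A,G,T} ∪ IL={C} → {A,C,G,T} (+1)
per-site changes: [3, 3, 3, 3]; total = 12

A,C,G,T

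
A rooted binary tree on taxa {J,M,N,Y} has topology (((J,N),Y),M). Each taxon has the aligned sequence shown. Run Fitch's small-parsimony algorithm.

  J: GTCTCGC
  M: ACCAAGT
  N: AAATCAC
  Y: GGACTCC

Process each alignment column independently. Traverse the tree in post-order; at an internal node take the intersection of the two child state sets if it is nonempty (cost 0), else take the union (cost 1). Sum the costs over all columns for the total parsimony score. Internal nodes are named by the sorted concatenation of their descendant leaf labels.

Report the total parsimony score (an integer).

site 0, node JN: J={G} ∪ N={A} → {A,G} (+1)
site 0, node JNY: JN={A,G} ∩ Y={G} → {G} (+0)
site 0, node JMNY: JNY={G} ∪ M={A} → {A,G} (+1)
site 1, node JN: J={T} ∪ N={A} → {A,T} (+1)
site 1, node JNY: JN={A,T} ∪ Y={G} → {A,G,T} (+1)
site 1, node JMNY: JNY={A,G,T} ∪ M={C} → {A,C,G,T} (+1)
site 2, node JN: J={C} ∪ N={A} → {A,C} (+1)
site 2, node JNY: JN={A,C} ∩ Y={A} → {A} (+0)
site 2, node JMNY: JNY={A} ∪ M={C} → {A,C} (+1)
site 3, node JN: J={T} ∩ N={T} → {T} (+0)
site 3, node JNY: JN={T} ∪ Y={C} → {C,T} (+1)
site 3, node JMNY: JNY={C,T} ∪ M={A} → {A,C,T} (+1)
site 4, node JN: J={C} ∩ N={C} → {C} (+0)
site 4, node JNY: JN={C} ∪ Y={T} → {C,T} (+1)
site 4, node JMNY: JNY={C,T} ∪ M={A} → {A,C,T} (+1)
site 5, node JN: J={G} ∪ N={A} → {A,G} (+1)
site 5, node JNY: JN={A,G} ∪ Y={C} → {A,C,G} (+1)
site 5, node JMNY: JNY={A,C,G} ∩ M={G} → {G} (+0)
site 6, node JN: J={C} ∩ N={C} → {C} (+0)
site 6, node JNY: JN={C} ∩ Y={C} → {C} (+0)
site 6, node JMNY: JNY={C} ∪ M={T} → {C,T} (+1)
per-site changes: [2, 3, 2, 2, 2, 2, 1]; total = 14

14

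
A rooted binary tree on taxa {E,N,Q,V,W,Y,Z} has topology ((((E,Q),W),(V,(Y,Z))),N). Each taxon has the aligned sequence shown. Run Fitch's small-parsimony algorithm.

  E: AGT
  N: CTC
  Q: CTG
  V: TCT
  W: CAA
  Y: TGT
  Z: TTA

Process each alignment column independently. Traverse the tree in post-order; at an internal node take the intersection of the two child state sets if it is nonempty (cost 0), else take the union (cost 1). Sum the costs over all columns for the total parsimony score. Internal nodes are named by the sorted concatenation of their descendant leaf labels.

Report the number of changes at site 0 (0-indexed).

2

site 0, node EQ: E={A} ∪ Q={C} → {A,C} (+1)
site 0, node EQW: EQ={A,C} ∩ W={C} → {C} (+0)
site 0, node YZ: Y={T} ∩ Z={T} → {T} (+0)
site 0, node VYZ: V={T} ∩ YZ={T} → {T} (+0)
site 0, node EQVWYZ: EQW={C} ∪ VYZ={T} → {C,T} (+1)
site 0, node ENQVWYZ: EQVWYZ={C,T} ∩ N={C} → {C} (+0)
site 1, node EQ: E={G} ∪ Q={T} → {G,T} (+1)
site 1, node EQW: EQ={G,T} ∪ W={A} → {A,G,T} (+1)
site 1, node YZ: Y={G} ∪ Z={T} → {G,T} (+1)
site 1, node VYZ: V={C} ∪ YZ={G,T} → {C,G,T} (+1)
site 1, node EQVWYZ: EQW={A,G,T} ∩ VYZ={C,G,T} → {G,T} (+0)
site 1, node ENQVWYZ: EQVWYZ={G,T} ∩ N={T} → {T} (+0)
site 2, node EQ: E={T} ∪ Q={G} → {G,T} (+1)
site 2, node EQW: EQ={G,T} ∪ W={A} → {A,G,T} (+1)
site 2, node YZ: Y={T} ∪ Z={A} → {A,T} (+1)
site 2, node VYZ: V={T} ∩ YZ={A,T} → {T} (+0)
site 2, node EQVWYZ: EQW={A,G,T} ∩ VYZ={T} → {T} (+0)
site 2, node ENQVWYZ: EQVWYZ={T} ∪ N={C} → {C,T} (+1)
per-site changes: [2, 4, 4]; total = 10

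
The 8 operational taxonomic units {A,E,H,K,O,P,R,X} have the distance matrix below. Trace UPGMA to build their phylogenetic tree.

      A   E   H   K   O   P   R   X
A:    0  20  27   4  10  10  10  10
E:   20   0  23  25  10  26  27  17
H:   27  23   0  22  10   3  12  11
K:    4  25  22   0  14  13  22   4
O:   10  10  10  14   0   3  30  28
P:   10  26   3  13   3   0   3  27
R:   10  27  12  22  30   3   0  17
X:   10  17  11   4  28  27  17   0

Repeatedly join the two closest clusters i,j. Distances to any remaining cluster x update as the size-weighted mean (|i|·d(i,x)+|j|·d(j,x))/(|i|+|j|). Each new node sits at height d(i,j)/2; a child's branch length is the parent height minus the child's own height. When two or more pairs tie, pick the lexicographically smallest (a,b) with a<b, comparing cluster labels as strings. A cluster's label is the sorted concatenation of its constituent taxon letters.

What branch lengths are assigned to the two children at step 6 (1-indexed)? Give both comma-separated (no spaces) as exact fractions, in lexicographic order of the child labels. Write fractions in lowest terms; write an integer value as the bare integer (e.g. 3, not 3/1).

127/24,31/24

step 1: merge (H,P) at d=3; branch lengths H→3/2, P→3/2; new cluster HP
  updated: d(A,HP)=37/2, d(E,HP)=49/2, d(HP,K)=35/2, d(HP,O)=13/2, d(HP,R)=15/2, d(HP,X)=19
step 2: merge (A,K) at d=4; branch lengths A→2, K→2; new cluster AK
  updated: d(AK,E)=45/2, d(AK,HP)=18, d(AK,O)=12, d(AK,R)=16, d(AK,X)=7
step 3: merge (HP,O) at d=13/2; branch lengths HP→7/4, O→13/4; new cluster HOP
  updated: d(AK,HOP)=16, d(E,HOP)=59/3, d(HOP,R)=15, d(HOP,X)=22
step 4: merge (AK,X) at d=7; branch lengths AK→3/2, X→7/2; new cluster AKX
  updated: d(AKX,E)=62/3, d(AKX,HOP)=18, d(AKX,R)=49/3
step 5: merge (HOP,R) at d=15; branch lengths HOP→17/4, R→15/2; new cluster HOPR
  updated: d(AKX,HOPR)=211/12, d(E,HOPR)=43/2
step 6: merge (AKX,HOPR) at d=211/12; branch lengths AKX→127/24, HOPR→31/24; new cluster AHKOPRX
  updated: d(AHKOPRX,E)=148/7
step 7: merge (AHKOPRX,E) at d=148/7; branch lengths AHKOPRX→299/168, E→74/7; new cluster AEHKOPRX
final tree: ((((A:2,K:2):3/2,X:7/2):127/24,(((H:3/2,P:3/2):7/4,O:13/4):17/4,R:15/2):31/24):299/168,E:74/7)
total length: 8011/168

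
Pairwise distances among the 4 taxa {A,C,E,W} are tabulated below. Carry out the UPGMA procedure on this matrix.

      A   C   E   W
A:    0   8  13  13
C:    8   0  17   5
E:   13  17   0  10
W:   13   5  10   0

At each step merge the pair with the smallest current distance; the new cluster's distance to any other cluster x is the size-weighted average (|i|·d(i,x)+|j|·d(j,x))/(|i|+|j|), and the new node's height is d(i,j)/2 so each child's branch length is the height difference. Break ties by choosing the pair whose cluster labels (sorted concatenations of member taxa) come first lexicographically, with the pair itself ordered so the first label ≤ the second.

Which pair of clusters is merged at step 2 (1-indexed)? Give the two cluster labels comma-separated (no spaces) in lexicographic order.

iteration 1: select C,W (d=5); attach at lengths (5/2, 5/2); label the merged cluster CW
  updated: d(A,CW)=21/2, d(CW,E)=27/2
iteration 2: select A,CW (d=21/2); attach at lengths (21/4, 11/4); label the merged cluster ACW
  updated: d(ACW,E)=40/3
iteration 3: select ACW,E (d=40/3); attach at lengths (17/12, 20/3); label the merged cluster ACEW
final tree: ((A:21/4,(C:5/2,W:5/2):11/4):17/12,E:20/3)
total length: 253/12

A,CW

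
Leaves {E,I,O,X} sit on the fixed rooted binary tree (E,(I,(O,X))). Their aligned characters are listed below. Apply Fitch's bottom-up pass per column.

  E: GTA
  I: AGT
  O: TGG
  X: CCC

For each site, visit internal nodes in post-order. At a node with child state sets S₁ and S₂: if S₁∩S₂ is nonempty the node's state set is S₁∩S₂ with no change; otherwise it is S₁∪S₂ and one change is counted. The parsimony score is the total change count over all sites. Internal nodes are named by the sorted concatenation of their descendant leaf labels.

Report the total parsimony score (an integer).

8

site 0, node OX: O={T} ∪ X={C} → {C,T} (+1)
site 0, node IOX: I={A} ∪ OX={C,T} → {A,C,T} (+1)
site 0, node EIOX: E={G} ∪ IOX={A,C,T} → {A,C,G,T} (+1)
site 1, node OX: O={G} ∪ X={C} → {C,G} (+1)
site 1, node IOX: I={G} ∩ OX={C,G} → {G} (+0)
site 1, node EIOX: E={T} ∪ IOX={G} → {G,T} (+1)
site 2, node OX: O={G} ∪ X={C} → {C,G} (+1)
site 2, node IOX: I={T} ∪ OX={C,G} → {C,G,T} (+1)
site 2, node EIOX: E={A} ∪ IOX={C,G,T} → {A,C,G,T} (+1)
per-site changes: [3, 2, 3]; total = 8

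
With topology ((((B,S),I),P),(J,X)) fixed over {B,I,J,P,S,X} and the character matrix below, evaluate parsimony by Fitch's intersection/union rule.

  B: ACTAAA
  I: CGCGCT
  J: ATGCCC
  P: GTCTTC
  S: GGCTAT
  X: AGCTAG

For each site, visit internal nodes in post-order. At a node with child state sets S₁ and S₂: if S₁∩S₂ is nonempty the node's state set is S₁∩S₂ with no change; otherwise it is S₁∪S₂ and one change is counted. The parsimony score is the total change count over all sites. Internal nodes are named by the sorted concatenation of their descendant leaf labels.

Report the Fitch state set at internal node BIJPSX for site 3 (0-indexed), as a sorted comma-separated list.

[col 0] BS: children B:{A}, S:{G} ∪→ {A,G}; cost 1
[col 0] BIS: children BS:{A,G}, I:{C} ∪→ {A,C,G}; cost 1
[col 0] BIPS: children BIS:{A,C,G}, P:{G} ∩→ {G}; cost 0
[col 0] JX: children J:{A}, X:{A} ∩→ {A}; cost 0
[col 0] BIJPSX: children BIPS:{G}, JX:{A} ∪→ {A,G}; cost 1
[col 1] BS: children B:{C}, S:{G} ∪→ {C,G}; cost 1
[col 1] BIS: children BS:{C,G}, I:{G} ∩→ {G}; cost 0
[col 1] BIPS: children BIS:{G}, P:{T} ∪→ {G,T}; cost 1
[col 1] JX: children J:{T}, X:{G} ∪→ {G,T}; cost 1
[col 1] BIJPSX: children BIPS:{G,T}, JX:{G,T} ∩→ {G,T}; cost 0
[col 2] BS: children B:{T}, S:{C} ∪→ {C,T}; cost 1
[col 2] BIS: children BS:{C,T}, I:{C} ∩→ {C}; cost 0
[col 2] BIPS: children BIS:{C}, P:{C} ∩→ {C}; cost 0
[col 2] JX: children J:{G}, X:{C} ∪→ {C,G}; cost 1
[col 2] BIJPSX: children BIPS:{C}, JX:{C,G} ∩→ {C}; cost 0
[col 3] BS: children B:{A}, S:{T} ∪→ {A,T}; cost 1
[col 3] BIS: children BS:{A,T}, I:{G} ∪→ {A,G,T}; cost 1
[col 3] BIPS: children BIS:{A,G,T}, P:{T} ∩→ {T}; cost 0
[col 3] JX: children J:{C}, X:{T} ∪→ {C,T}; cost 1
[col 3] BIJPSX: children BIPS:{T}, JX:{C,T} ∩→ {T}; cost 0
[col 4] BS: children B:{A}, S:{A} ∩→ {A}; cost 0
[col 4] BIS: children BS:{A}, I:{C} ∪→ {A,C}; cost 1
[col 4] BIPS: children BIS:{A,C}, P:{T} ∪→ {A,C,T}; cost 1
[col 4] JX: children J:{C}, X:{A} ∪→ {A,C}; cost 1
[col 4] BIJPSX: children BIPS:{A,C,T}, JX:{A,C} ∩→ {A,C}; cost 0
[col 5] BS: children B:{A}, S:{T} ∪→ {A,T}; cost 1
[col 5] BIS: children BS:{A,T}, I:{T} ∩→ {T}; cost 0
[col 5] BIPS: children BIS:{T}, P:{C} ∪→ {C,T}; cost 1
[col 5] JX: children J:{C}, X:{G} ∪→ {C,G}; cost 1
[col 5] BIJPSX: children BIPS:{C,T}, JX:{C,G} ∩→ {C}; cost 0
per-site changes: [3, 3, 2, 3, 3, 3]; total = 17

T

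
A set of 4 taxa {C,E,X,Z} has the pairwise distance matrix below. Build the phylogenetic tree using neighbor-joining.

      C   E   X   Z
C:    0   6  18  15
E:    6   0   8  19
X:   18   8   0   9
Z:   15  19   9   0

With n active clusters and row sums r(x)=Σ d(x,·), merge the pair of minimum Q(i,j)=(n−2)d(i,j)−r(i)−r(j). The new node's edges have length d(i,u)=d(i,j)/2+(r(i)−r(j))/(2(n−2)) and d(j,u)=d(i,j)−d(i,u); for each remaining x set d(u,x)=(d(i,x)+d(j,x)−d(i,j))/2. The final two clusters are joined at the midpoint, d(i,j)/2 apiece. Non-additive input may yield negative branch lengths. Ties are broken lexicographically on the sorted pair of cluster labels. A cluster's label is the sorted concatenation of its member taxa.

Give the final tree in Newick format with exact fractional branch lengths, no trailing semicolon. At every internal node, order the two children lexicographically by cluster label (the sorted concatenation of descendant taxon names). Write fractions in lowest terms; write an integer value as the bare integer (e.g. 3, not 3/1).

(((C:9/2,E:3/2):15/2,X:5/2):13/4,Z:13/4)

iteration 1: select C,E (d=6, Q=-60); attach at lengths (9/2, 3/2); label the merged cluster CE
  updated: d(CE,X)=10, d(CE,Z)=14
iteration 2: select CE,X (d=10, Q=-33); attach at lengths (15/2, 5/2); label the merged cluster CEX
  updated: d(CEX,Z)=13/2
iteration 3: select CEX,Z (d=13/2); attach at lengths (13/4, 13/4); label the merged cluster CEXZ
final tree: (((C:9/2,E:3/2):15/2,X:5/2):13/4,Z:13/4)
total length: 45/2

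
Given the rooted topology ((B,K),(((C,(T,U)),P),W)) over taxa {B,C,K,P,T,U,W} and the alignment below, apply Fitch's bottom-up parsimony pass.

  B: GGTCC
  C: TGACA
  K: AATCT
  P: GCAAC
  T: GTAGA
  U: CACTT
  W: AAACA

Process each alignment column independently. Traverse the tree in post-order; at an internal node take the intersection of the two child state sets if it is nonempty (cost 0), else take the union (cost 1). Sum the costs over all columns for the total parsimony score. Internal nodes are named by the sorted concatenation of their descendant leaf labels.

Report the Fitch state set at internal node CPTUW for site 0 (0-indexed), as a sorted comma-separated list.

[col 0] BK: children B:{G}, K:{A} ∪→ {A,G}; cost 1
[col 0] TU: children T:{G}, U:{C} ∪→ {C,G}; cost 1
[col 0] CTU: children C:{T}, TU:{C,G} ∪→ {C,G,T}; cost 1
[col 0] CPTU: children CTU:{C,G,T}, P:{G} ∩→ {G}; cost 0
[col 0] CPTUW: children CPTU:{G}, W:{A} ∪→ {A,G}; cost 1
[col 0] BCKPTUW: children BK:{A,G}, CPTUW:{A,G} ∩→ {A,G}; cost 0
[col 1] BK: children B:{G}, K:{A} ∪→ {A,G}; cost 1
[col 1] TU: children T:{T}, U:{A} ∪→ {A,T}; cost 1
[col 1] CTU: children C:{G}, TU:{A,T} ∪→ {A,G,T}; cost 1
[col 1] CPTU: children CTU:{A,G,T}, P:{C} ∪→ {A,C,G,T}; cost 1
[col 1] CPTUW: children CPTU:{A,C,G,T}, W:{A} ∩→ {A}; cost 0
[col 1] BCKPTUW: children BK:{A,G}, CPTUW:{A} ∩→ {A}; cost 0
[col 2] BK: children B:{T}, K:{T} ∩→ {T}; cost 0
[col 2] TU: children T:{A}, U:{C} ∪→ {A,C}; cost 1
[col 2] CTU: children C:{A}, TU:{A,C} ∩→ {A}; cost 0
[col 2] CPTU: children CTU:{A}, P:{A} ∩→ {A}; cost 0
[col 2] CPTUW: children CPTU:{A}, W:{A} ∩→ {A}; cost 0
[col 2] BCKPTUW: children BK:{T}, CPTUW:{A} ∪→ {A,T}; cost 1
[col 3] BK: children B:{C}, K:{C} ∩→ {C}; cost 0
[col 3] TU: children T:{G}, U:{T} ∪→ {G,T}; cost 1
[col 3] CTU: children C:{C}, TU:{G,T} ∪→ {C,G,T}; cost 1
[col 3] CPTU: children CTU:{C,G,T}, P:{A} ∪→ {A,C,G,T}; cost 1
[col 3] CPTUW: children CPTU:{A,C,G,T}, W:{C} ∩→ {C}; cost 0
[col 3] BCKPTUW: children BK:{C}, CPTUW:{C} ∩→ {C}; cost 0
[col 4] BK: children B:{C}, K:{T} ∪→ {C,T}; cost 1
[col 4] TU: children T:{A}, U:{T} ∪→ {A,T}; cost 1
[col 4] CTU: children C:{A}, TU:{A,T} ∩→ {A}; cost 0
[col 4] CPTU: children CTU:{A}, P:{C} ∪→ {A,C}; cost 1
[col 4] CPTUW: children CPTU:{A,C}, W:{A} ∩→ {A}; cost 0
[col 4] BCKPTUW: children BK:{C,T}, CPTUW:{A} ∪→ {A,C,T}; cost 1
per-site changes: [4, 4, 2, 3, 4]; total = 17

A,G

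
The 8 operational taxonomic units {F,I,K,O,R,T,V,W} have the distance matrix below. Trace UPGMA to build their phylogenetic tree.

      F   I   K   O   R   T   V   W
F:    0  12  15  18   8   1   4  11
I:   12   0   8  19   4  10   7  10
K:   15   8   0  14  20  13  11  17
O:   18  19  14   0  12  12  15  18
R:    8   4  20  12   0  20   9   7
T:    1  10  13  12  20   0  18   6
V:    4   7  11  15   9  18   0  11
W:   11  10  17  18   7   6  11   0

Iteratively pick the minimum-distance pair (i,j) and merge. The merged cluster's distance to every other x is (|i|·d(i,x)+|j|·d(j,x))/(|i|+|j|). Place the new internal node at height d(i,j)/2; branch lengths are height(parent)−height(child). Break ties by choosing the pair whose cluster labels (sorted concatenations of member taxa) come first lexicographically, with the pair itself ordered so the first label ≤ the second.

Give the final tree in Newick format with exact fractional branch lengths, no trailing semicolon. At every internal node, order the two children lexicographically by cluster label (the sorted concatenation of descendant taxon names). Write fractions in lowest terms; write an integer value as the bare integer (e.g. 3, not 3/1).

step 1: merge (F,T) at d=1; branch lengths F→1/2, T→1/2; new cluster FT
  updated: d(FT,I)=11, d(FT,K)=14, d(FT,O)=15, d(FT,R)=14, d(FT,V)=11, d(FT,W)=17/2
step 2: merge (I,R) at d=4; branch lengths I→2, R→2; new cluster IR
  updated: d(FT,IR)=25/2, d(IR,K)=14, d(IR,O)=31/2, d(IR,V)=8, d(IR,W)=17/2
step 3: merge (IR,V) at d=8; branch lengths IR→2, V→4; new cluster IRV
  updated: d(FT,IRV)=12, d(IRV,K)=13, d(IRV,O)=46/3, d(IRV,W)=28/3
step 4: merge (FT,W) at d=17/2; branch lengths FT→15/4, W→17/4; new cluster FTW
  updated: d(FTW,IRV)=100/9, d(FTW,K)=15, d(FTW,O)=16
step 5: merge (FTW,IRV) at d=100/9; branch lengths FTW→47/36, IRV→14/9; new cluster FIRTVW
  updated: d(FIRTVW,K)=14, d(FIRTVW,O)=47/3
step 6: merge (FIRTVW,K) at d=14; branch lengths FIRTVW→13/9, K→7; new cluster FIKRTVW
  updated: d(FIKRTVW,O)=108/7
step 7: merge (FIKRTVW,O) at d=108/7; branch lengths FIKRTVW→5/7, O→54/7; new cluster FIKORTVW
final tree: (((((F:1/2,T:1/2):15/4,W:17/4):47/36,((I:2,R:2):2,V:4):14/9):13/9,K:7):5/7,O:54/7)
total length: 9761/252

(((((F:1/2,T:1/2):15/4,W:17/4):47/36,((I:2,R:2):2,V:4):14/9):13/9,K:7):5/7,O:54/7)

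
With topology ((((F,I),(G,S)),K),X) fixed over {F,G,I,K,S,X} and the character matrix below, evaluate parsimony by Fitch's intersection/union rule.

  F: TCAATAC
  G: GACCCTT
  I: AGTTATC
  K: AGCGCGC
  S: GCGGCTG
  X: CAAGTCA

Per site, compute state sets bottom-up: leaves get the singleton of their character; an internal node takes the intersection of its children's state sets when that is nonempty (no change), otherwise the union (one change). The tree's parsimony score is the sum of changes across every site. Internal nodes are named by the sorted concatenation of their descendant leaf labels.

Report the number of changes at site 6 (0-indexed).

3

FI@0: {T} ∪ {A} = {A,T} (union, +1)
GS@0: {G} ∩ {G} = {G} (intersection, +0)
FGIS@0: {A,T} ∪ {G} = {A,G,T} (union, +1)
FGIKS@0: {A,G,T} ∩ {A} = {A} (intersection, +0)
FGIKSX@0: {A} ∪ {C} = {A,C} (union, +1)
FI@1: {C} ∪ {G} = {C,G} (union, +1)
GS@1: {A} ∪ {C} = {A,C} (union, +1)
FGIS@1: {C,G} ∩ {A,C} = {C} (intersection, +0)
FGIKS@1: {C} ∪ {G} = {C,G} (union, +1)
FGIKSX@1: {C,G} ∪ {A} = {A,C,G} (union, +1)
FI@2: {A} ∪ {T} = {A,T} (union, +1)
GS@2: {C} ∪ {G} = {C,G} (union, +1)
FGIS@2: {A,T} ∪ {C,G} = {A,C,G,T} (union, +1)
FGIKS@2: {A,C,G,T} ∩ {C} = {C} (intersection, +0)
FGIKSX@2: {C} ∪ {A} = {A,C} (union, +1)
FI@3: {A} ∪ {T} = {A,T} (union, +1)
GS@3: {C} ∪ {G} = {C,G} (union, +1)
FGIS@3: {A,T} ∪ {C,G} = {A,C,G,T} (union, +1)
FGIKS@3: {A,C,G,T} ∩ {G} = {G} (intersection, +0)
FGIKSX@3: {G} ∩ {G} = {G} (intersection, +0)
FI@4: {T} ∪ {A} = {A,T} (union, +1)
GS@4: {C} ∩ {C} = {C} (intersection, +0)
FGIS@4: {A,T} ∪ {C} = {A,C,T} (union, +1)
FGIKS@4: {A,C,T} ∩ {C} = {C} (intersection, +0)
FGIKSX@4: {C} ∪ {T} = {C,T} (union, +1)
FI@5: {A} ∪ {T} = {A,T} (union, +1)
GS@5: {T} ∩ {T} = {T} (intersection, +0)
FGIS@5: {A,T} ∩ {T} = {T} (intersection, +0)
FGIKS@5: {T} ∪ {G} = {G,T} (union, +1)
FGIKSX@5: {G,T} ∪ {C} = {C,G,T} (union, +1)
FI@6: {C} ∩ {C} = {C} (intersection, +0)
GS@6: {T} ∪ {G} = {G,T} (union, +1)
FGIS@6: {C} ∪ {G,T} = {C,G,T} (union, +1)
FGIKS@6: {C,G,T} ∩ {C} = {C} (intersection, +0)
FGIKSX@6: {C} ∪ {A} = {A,C} (union, +1)
per-site changes: [3, 4, 4, 3, 3, 3, 3]; total = 23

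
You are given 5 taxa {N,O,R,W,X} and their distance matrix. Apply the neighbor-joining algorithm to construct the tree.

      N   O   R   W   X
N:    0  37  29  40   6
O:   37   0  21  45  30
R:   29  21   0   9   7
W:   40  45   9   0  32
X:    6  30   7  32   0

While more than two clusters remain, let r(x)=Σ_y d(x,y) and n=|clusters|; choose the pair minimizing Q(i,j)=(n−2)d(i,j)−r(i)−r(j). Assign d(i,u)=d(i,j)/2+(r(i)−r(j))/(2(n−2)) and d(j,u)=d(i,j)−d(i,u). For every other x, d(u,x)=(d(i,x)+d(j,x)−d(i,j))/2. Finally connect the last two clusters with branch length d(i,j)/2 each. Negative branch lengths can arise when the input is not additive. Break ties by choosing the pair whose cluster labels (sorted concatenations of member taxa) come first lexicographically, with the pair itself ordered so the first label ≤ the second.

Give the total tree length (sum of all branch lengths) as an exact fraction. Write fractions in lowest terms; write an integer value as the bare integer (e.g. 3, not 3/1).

iteration 1: select N,X (d=6, Q=-169); attach at lengths (55/6, -19/6); label the merged cluster NX
  updated: d(NX,O)=61/2, d(NX,R)=15, d(NX,W)=33
iteration 2: select NX,O (d=61/2, Q=-114); attach at lengths (43/4, 79/4); label the merged cluster NOX
  updated: d(NOX,R)=11/4, d(NOX,W)=95/4
iteration 3: select NOX,R (d=11/4, Q=-71/2); attach at lengths (35/4, -6); label the merged cluster NORX
  updated: d(NORX,W)=15
iteration 4: select NORX,W (d=15); attach at lengths (15/2, 15/2); label the merged cluster NORWX
final tree: ((((N:55/6,X:-19/6):43/4,O:79/4):35/4,R:-6):15/2,W:15/2)
total length: 217/4

217/4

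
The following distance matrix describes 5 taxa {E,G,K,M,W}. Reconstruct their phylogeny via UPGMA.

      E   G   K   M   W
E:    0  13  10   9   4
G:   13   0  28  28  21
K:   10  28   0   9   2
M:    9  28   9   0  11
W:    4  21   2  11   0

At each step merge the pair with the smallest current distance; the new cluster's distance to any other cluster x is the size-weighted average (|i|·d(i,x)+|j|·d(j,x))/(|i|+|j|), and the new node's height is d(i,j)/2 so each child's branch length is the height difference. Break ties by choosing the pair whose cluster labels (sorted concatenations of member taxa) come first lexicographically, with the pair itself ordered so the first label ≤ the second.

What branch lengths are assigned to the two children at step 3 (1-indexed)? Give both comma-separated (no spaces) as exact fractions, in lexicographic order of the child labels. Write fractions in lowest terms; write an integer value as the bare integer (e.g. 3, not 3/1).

iteration 1: select K,W (d=2); attach at lengths (1, 1); label the merged cluster KW
  updated: d(E,KW)=7, d(G,KW)=49/2, d(KW,M)=10
iteration 2: select E,KW (d=7); attach at lengths (7/2, 5/2); label the merged cluster EKW
  updated: d(EKW,G)=62/3, d(EKW,M)=29/3
iteration 3: select EKW,M (d=29/3); attach at lengths (4/3, 29/6); label the merged cluster EKMW
  updated: d(EKMW,G)=45/2
iteration 4: select EKMW,G (d=45/2); attach at lengths (77/12, 45/4); label the merged cluster EGKMW
final tree: (((E:7/2,(K:1,W:1):5/2):4/3,M:29/6):77/12,G:45/4)
total length: 191/6

4/3,29/6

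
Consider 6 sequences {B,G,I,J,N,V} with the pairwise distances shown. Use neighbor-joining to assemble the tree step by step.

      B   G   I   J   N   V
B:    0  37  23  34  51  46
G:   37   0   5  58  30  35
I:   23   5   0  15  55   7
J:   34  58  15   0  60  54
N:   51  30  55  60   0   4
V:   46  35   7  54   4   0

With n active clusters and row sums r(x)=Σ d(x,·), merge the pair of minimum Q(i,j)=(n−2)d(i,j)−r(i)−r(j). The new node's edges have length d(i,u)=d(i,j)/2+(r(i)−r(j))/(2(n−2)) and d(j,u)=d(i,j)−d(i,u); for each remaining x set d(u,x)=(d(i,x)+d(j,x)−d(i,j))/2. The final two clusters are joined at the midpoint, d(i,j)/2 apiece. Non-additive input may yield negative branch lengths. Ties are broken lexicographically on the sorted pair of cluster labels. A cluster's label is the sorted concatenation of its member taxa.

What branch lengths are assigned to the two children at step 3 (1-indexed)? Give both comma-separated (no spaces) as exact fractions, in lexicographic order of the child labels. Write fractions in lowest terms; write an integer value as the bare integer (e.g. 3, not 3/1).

1. join N+V (d=4, Q=-330) ⇒ NV; edges |N|=35/4, |V|=-19/4
  updated: d(B,NV)=93/2, d(G,NV)=61/2, d(I,NV)=29, d(J,NV)=55
2. join B+J (d=34, Q=-401/2) ⇒ BJ; edges |B|=161/12, |J|=247/12
  updated: d(BJ,G)=61/2, d(BJ,I)=2, d(BJ,NV)=135/4
3. join BJ+I (d=2, Q=-393/4) ⇒ BIJ; edges |BJ|=137/16, |I|=-105/16
  updated: d(BIJ,G)=67/4, d(BIJ,NV)=243/8
4. join BIJ+G (d=67/4, Q=-621/8) ⇒ BGIJ; edges |BIJ|=133/16, |G|=135/16
  updated: d(BGIJ,NV)=353/16
5. join BGIJ+NV (d=353/16) ⇒ BGIJNV; edges |BGIJ|=353/32, |NV|=353/32
final tree: ((((B:161/12,J:247/12):137/16,I:-105/16):133/16,G:135/16):353/32,(N:35/4,V:-19/4):353/32)
total length: 1261/16

137/16,-105/16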